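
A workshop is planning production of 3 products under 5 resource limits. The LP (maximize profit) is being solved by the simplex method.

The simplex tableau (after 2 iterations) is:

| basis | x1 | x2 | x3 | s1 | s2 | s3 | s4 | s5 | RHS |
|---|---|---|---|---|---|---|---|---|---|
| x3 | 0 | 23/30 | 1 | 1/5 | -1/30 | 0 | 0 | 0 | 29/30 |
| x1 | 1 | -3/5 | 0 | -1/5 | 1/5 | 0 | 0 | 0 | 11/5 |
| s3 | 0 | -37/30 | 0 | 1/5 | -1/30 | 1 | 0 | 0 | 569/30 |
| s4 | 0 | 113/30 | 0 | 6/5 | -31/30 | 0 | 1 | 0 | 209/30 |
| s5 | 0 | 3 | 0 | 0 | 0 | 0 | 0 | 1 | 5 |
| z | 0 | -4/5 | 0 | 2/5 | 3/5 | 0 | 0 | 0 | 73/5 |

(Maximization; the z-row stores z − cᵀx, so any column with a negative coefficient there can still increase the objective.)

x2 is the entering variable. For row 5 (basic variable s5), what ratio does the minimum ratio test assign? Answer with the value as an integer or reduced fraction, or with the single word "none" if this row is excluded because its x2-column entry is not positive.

Ratio = RHS / (x2 entry) = 5 / 3 = 5/3.

5/3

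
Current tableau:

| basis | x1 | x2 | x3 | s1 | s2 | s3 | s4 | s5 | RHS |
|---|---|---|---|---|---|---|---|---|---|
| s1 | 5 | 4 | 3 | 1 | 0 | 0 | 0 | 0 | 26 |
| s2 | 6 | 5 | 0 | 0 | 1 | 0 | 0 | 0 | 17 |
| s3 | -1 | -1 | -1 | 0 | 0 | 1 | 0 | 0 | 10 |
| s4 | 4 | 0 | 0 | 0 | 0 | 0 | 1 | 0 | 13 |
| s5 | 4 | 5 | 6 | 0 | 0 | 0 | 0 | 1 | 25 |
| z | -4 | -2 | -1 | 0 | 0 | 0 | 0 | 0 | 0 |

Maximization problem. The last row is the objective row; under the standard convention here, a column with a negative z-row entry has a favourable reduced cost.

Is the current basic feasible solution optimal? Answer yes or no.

Column x1 has objective-row coefficient -4, which is negative; an improving pivot exists, so not yet optimal.

no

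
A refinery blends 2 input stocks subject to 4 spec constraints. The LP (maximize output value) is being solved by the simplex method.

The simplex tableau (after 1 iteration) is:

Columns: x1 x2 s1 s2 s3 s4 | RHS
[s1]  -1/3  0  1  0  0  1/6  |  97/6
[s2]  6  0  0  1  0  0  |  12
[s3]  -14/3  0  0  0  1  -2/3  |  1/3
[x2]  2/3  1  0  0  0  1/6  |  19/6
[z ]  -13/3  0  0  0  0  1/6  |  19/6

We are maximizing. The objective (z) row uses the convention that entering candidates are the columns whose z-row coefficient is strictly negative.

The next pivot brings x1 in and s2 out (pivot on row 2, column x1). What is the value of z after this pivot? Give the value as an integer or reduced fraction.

Minimum ratio for x1: 12/6 = 2.
z changes by −(z-row coeff of x1)·ratio = −(-13/3)·2 = 26/3.
New z = 19/6 + (26/3) = 71/6.

71/6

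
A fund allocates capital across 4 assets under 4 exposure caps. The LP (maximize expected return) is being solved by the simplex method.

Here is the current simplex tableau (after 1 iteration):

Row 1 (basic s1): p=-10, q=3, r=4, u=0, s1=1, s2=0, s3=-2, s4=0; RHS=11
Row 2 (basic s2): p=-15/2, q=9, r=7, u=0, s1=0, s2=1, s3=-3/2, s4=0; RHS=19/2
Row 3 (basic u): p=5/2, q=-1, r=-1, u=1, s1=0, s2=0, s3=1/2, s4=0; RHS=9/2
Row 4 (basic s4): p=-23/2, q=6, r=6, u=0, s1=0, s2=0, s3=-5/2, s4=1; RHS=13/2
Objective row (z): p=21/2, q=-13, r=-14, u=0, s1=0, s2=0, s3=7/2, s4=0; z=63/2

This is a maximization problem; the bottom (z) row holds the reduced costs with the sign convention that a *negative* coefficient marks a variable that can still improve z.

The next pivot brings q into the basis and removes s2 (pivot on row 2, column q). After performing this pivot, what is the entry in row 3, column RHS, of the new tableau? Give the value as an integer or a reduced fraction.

50/9

Pivot element is row 2, column q: 9.
Normalize row 2: new (row 2, RHS) = (19/2)/9 = 19/18.
row 3 ← row 3 − (-1)·(new row 2): 9/2 − (-1)·(19/18) = 50/9.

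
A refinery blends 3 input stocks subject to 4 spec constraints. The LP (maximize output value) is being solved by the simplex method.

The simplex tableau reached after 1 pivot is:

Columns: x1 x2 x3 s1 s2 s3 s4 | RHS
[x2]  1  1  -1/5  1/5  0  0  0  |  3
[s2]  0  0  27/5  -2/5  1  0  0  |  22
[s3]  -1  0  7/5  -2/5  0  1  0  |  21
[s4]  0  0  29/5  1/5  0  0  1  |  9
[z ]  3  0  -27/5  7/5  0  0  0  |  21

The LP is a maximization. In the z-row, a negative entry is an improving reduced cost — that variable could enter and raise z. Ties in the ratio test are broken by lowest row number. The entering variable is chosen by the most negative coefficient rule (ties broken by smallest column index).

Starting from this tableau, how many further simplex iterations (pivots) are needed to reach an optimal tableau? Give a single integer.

pivot: x3 in, s4 out → z = 852/29
No improving column remains; optimal.

1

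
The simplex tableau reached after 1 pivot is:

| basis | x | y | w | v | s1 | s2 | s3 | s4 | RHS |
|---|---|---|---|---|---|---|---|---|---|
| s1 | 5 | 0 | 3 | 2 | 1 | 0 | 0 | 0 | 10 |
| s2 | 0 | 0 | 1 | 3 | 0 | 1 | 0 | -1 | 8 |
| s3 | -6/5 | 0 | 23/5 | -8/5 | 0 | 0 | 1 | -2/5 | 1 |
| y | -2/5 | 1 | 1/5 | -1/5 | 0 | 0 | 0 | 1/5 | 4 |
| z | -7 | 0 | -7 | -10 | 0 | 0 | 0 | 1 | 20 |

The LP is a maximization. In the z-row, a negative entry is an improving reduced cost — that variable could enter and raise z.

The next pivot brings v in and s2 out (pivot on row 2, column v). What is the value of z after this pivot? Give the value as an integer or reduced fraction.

140/3

Minimum ratio for v: 8/3 = 8/3.
z changes by −(z-row coeff of v)·ratio = −(-10)·(8/3) = 80/3.
New z = 20 + (80/3) = 140/3.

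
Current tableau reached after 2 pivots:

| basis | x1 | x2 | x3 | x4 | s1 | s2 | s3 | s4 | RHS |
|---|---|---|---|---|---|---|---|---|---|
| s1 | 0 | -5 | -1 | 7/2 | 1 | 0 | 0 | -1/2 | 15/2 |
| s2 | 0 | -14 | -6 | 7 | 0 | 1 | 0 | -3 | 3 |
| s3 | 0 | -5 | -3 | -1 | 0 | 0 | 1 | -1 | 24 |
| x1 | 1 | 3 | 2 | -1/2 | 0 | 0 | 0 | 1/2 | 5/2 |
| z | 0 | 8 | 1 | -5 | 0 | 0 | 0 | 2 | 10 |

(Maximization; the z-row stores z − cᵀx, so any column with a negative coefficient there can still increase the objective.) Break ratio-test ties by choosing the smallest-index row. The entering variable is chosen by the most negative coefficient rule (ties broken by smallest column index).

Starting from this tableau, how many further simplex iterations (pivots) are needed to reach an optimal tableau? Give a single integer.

pivot: x4 in, s2 out → z = 85/7
pivot: x3 in, x1 out → z = 196/11
No improving column remains; optimal.

2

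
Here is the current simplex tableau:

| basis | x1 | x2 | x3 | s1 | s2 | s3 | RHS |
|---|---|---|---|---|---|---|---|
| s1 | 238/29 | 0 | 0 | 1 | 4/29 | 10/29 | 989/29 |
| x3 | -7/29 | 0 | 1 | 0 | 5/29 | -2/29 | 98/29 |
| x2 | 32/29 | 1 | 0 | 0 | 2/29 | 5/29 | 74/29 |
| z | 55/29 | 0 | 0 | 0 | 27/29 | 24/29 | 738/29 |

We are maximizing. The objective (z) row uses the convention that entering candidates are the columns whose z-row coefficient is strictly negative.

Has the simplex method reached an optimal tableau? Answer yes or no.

yes

No objective-row coefficient is strictly negative, so no entering variable exists; the tableau is optimal.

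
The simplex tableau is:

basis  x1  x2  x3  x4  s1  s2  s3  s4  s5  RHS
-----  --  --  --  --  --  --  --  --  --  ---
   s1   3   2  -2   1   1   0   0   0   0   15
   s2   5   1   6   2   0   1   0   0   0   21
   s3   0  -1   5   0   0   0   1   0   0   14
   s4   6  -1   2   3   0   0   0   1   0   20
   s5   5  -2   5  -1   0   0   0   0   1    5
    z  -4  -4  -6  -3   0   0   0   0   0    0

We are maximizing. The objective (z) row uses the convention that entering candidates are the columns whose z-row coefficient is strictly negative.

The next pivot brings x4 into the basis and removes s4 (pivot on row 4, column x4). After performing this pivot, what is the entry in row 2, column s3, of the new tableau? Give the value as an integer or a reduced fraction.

Pivot element is row 4, column x4: 3.
Normalize row 4: new (row 4, s3) = 0/3 = 0.
row 2 ← row 2 − 2·(new row 4): 0 − 2·0 = 0.

0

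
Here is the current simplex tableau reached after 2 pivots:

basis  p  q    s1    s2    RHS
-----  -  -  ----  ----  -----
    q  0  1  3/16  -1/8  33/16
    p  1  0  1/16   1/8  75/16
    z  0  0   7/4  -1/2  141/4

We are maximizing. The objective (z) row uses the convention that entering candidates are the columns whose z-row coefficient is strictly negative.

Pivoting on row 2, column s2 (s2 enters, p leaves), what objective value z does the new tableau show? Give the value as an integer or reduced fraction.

Minimum ratio for s2: (75/16)/(1/8) = 75/2.
z changes by −(z-row coeff of s2)·ratio = −(-1/2)·(75/2) = 75/4.
New z = 141/4 + (75/4) = 54.

54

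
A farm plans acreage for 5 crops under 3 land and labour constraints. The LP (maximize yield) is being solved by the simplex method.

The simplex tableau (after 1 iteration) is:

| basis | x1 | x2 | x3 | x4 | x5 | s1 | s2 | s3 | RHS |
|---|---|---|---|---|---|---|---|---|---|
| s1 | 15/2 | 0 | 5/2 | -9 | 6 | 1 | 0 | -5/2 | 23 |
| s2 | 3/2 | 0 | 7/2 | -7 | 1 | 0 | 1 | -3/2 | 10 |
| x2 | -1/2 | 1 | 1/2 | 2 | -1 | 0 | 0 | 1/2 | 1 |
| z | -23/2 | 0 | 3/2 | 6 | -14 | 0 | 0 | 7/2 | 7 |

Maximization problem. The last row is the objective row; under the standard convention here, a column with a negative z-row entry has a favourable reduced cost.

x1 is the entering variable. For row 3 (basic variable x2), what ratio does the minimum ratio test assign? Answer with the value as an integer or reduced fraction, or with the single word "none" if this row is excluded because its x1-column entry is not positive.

none

The x1 entry in row 3 is -1/2 ≤ 0, so this row gives no ratio.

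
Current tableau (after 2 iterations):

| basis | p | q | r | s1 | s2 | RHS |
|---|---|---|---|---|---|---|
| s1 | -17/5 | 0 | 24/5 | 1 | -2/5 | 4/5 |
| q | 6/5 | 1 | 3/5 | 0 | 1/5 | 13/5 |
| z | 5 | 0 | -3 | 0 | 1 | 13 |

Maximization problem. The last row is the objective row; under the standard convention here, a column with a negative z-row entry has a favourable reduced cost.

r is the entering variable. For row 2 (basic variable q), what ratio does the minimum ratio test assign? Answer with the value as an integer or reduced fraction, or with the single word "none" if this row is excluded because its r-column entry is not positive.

13/3

Ratio = RHS / (r entry) = (13/5) / (3/5) = 13/3.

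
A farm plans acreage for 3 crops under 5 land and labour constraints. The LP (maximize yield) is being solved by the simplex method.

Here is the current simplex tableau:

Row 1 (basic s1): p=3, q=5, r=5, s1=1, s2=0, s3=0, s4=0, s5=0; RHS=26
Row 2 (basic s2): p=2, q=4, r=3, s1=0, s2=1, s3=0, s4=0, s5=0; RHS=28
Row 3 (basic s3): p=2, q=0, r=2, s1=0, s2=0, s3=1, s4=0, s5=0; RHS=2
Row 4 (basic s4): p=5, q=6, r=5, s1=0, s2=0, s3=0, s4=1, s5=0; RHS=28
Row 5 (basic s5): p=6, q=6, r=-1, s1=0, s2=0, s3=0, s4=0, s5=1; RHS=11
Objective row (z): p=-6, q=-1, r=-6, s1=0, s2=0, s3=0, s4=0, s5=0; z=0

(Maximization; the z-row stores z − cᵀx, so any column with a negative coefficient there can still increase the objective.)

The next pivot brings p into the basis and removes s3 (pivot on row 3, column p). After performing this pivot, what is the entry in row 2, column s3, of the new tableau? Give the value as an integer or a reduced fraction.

Pivot element is row 3, column p: 2.
Normalize row 3: new (row 3, s3) = 1/2 = 1/2.
row 2 ← row 2 − 2·(new row 3): 0 − 2·(1/2) = -1.

-1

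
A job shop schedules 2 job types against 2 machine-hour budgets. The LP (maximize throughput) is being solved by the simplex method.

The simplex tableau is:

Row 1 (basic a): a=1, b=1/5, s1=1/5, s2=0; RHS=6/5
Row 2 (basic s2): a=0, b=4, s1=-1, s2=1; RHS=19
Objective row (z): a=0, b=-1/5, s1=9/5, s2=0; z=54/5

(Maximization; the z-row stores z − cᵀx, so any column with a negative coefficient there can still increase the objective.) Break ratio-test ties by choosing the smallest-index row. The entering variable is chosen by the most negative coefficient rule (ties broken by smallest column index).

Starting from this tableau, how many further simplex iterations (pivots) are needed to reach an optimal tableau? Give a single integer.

pivot: b in, s2 out → z = 47/4
No improving column remains; optimal.

1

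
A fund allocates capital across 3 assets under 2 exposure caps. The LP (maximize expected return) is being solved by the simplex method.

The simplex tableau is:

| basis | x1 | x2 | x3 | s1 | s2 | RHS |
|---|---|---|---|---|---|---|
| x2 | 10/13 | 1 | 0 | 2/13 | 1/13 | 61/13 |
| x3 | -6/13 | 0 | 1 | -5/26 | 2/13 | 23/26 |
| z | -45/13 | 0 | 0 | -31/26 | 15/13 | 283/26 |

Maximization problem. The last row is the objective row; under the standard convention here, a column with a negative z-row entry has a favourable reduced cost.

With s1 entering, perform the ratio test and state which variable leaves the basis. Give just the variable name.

x2

Ratios: row 1 (x2): (61/13)/(2/13) = 61/2; row 2 (x3): entry -5/26 ≤ 0, skip.
Minimum ratio 61/2 is in the x2 row, so x2 leaves.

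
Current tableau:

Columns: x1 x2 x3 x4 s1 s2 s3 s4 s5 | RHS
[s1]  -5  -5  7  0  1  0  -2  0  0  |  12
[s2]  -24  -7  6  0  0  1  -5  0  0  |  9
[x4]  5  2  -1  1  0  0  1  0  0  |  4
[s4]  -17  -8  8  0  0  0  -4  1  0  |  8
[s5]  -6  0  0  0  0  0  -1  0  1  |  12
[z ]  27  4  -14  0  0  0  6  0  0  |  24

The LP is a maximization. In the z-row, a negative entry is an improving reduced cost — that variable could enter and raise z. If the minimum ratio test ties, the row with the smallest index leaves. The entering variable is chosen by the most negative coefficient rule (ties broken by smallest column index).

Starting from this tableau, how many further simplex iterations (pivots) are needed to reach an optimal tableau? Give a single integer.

pivot: x3 in, s4 out → z = 38
pivot: x2 in, s1 out → z = 63
pivot: s4 in, x4 out → z = 224/3
No improving column remains; optimal.

3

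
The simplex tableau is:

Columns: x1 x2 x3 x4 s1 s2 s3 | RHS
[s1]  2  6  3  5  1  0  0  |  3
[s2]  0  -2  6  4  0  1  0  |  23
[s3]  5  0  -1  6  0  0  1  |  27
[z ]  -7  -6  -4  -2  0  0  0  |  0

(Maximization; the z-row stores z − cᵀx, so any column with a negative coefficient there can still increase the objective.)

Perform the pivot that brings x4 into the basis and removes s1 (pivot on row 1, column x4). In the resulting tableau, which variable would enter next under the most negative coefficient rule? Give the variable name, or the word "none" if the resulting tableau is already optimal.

Pivot element 5. New z-row = old z-row − (-2)·(row 1/5).
Updated z-row coefficients: x1: -31/5, x2: -18/5, x3: -14/5, x4: 0, s1: 2/5, s2: 0, s3: 0.
The most negative is -31/5 in column x1, so x1 would enter next.

x1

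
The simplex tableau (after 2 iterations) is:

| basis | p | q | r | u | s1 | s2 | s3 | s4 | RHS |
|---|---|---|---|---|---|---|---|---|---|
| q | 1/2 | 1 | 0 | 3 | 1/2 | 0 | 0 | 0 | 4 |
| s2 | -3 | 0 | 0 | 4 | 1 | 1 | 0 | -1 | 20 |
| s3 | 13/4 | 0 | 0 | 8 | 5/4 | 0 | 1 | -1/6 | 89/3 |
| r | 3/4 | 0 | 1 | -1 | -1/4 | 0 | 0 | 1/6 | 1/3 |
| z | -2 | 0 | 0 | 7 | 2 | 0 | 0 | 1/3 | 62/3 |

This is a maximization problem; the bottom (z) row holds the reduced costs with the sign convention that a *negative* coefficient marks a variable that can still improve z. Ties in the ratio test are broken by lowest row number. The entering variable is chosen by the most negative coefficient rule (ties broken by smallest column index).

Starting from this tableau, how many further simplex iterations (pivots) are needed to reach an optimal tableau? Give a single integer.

pivot: p in, r out → z = 194/9
No improving column remains; optimal.

1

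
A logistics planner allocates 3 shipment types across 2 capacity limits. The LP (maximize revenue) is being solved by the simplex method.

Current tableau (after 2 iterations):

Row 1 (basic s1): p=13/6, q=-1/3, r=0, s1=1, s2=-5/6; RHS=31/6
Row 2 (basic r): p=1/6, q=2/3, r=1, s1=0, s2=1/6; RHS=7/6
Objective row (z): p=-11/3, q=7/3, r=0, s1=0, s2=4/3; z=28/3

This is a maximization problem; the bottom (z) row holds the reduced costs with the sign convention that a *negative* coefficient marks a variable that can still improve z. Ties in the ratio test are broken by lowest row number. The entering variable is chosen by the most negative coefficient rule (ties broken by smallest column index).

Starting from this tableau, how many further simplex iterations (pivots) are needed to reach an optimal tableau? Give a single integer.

2

pivot: p in, s1 out → z = 235/13
pivot: s2 in, r out → z = 55/3
No improving column remains; optimal.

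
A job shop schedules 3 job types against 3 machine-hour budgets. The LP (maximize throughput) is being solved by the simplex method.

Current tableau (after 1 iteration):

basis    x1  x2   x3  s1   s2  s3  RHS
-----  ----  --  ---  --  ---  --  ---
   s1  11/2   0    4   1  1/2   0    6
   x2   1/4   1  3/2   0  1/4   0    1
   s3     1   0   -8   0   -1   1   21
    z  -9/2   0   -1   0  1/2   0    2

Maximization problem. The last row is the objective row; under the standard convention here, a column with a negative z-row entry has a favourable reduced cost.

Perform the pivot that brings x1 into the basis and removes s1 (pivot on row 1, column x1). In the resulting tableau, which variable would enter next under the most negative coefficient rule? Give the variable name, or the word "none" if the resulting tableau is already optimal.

none

Pivot element 11/2. New z-row = old z-row − (-9/2)·(row 1/(11/2)).
Updated z-row coefficients: x1: 0, x2: 0, x3: 25/11, s1: 9/11, s2: 10/11, s3: 0.
No coefficient is strictly negative; the tableau after this pivot is optimal.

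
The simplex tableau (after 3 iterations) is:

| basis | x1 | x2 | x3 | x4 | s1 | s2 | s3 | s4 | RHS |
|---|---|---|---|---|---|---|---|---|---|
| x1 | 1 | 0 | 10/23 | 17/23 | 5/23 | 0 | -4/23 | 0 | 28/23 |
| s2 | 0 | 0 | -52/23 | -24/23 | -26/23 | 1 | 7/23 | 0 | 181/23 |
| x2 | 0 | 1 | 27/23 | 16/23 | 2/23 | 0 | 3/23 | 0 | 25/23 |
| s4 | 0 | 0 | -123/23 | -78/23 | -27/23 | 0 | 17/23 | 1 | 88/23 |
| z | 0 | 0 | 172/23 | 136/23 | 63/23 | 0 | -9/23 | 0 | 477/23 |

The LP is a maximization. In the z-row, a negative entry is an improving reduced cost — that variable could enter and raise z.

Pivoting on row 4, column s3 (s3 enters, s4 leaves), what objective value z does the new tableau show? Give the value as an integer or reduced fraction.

Minimum ratio for s3: (88/23)/(17/23) = 88/17.
z changes by −(z-row coeff of s3)·ratio = −(-9/23)·(88/17) = 792/391.
New z = 477/23 + (792/391) = 387/17.

387/17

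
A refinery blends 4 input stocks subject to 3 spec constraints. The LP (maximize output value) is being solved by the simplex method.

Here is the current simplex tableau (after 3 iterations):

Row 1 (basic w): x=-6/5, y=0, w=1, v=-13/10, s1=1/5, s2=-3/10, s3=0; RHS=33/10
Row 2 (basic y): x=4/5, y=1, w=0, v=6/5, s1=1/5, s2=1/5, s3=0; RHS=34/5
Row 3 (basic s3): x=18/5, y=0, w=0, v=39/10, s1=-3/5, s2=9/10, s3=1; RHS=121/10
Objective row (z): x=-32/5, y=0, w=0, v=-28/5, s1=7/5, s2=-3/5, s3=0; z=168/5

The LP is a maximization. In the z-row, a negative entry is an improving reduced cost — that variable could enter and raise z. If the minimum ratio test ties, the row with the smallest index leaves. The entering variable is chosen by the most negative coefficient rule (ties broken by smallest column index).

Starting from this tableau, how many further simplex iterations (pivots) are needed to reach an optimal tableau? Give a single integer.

pivot: x in, s3 out → z = 496/9
No improving column remains; optimal.

1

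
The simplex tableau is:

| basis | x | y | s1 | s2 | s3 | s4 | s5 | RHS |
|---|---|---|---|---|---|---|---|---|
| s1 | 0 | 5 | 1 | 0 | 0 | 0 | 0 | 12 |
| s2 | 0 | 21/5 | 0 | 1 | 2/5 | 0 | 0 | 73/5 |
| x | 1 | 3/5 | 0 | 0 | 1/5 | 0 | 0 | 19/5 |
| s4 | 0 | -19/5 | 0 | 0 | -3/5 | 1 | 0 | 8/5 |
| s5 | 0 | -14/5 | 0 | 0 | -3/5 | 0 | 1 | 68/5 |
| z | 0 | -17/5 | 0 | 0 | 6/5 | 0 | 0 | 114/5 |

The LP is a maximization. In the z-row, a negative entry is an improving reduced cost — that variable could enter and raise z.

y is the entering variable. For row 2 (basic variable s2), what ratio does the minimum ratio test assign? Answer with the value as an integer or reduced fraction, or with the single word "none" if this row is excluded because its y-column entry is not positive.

Ratio = RHS / (y entry) = (73/5) / (21/5) = 73/21.

73/21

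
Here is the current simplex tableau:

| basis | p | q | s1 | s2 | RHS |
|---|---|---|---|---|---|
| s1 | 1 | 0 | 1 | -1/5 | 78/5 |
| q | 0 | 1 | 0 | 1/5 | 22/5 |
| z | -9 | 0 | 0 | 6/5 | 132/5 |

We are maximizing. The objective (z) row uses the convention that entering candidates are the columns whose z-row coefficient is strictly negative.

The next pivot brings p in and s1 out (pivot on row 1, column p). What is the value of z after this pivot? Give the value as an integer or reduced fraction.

Minimum ratio for p: (78/5)/1 = 78/5.
z changes by −(z-row coeff of p)·ratio = −(-9)·(78/5) = 702/5.
New z = 132/5 + (702/5) = 834/5.

834/5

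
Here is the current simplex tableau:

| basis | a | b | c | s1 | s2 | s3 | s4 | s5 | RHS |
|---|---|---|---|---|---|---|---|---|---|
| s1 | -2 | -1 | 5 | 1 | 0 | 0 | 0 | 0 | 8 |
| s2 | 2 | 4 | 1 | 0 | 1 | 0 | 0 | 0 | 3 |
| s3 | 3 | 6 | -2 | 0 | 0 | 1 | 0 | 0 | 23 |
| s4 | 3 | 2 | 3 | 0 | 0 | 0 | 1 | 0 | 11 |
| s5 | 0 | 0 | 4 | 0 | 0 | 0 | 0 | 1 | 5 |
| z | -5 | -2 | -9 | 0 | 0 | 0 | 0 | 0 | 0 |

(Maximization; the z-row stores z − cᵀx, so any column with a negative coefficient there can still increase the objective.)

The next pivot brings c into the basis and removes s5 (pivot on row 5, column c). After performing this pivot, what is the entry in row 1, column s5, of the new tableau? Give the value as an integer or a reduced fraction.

-5/4

Pivot element is row 5, column c: 4.
Normalize row 5: new (row 5, s5) = 1/4 = 1/4.
row 1 ← row 1 − 5·(new row 5): 0 − 5·(1/4) = -5/4.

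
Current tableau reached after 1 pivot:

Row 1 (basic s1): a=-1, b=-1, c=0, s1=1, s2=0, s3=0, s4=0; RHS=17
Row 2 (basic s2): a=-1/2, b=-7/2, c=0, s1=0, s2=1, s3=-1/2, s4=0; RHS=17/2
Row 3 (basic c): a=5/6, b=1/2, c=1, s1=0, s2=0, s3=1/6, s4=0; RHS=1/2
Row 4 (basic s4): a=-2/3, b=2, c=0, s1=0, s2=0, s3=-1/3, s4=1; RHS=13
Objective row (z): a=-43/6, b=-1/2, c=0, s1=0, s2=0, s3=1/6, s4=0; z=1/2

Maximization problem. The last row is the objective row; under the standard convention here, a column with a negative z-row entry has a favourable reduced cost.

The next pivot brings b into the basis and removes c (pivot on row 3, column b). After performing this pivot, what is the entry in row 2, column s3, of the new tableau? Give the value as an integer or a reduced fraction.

Pivot element is row 3, column b: 1/2.
Normalize row 3: new (row 3, s3) = (1/6)/(1/2) = 1/3.
row 2 ← row 2 − (-7/2)·(new row 3): -1/2 − (-7/2)·(1/3) = 2/3.

2/3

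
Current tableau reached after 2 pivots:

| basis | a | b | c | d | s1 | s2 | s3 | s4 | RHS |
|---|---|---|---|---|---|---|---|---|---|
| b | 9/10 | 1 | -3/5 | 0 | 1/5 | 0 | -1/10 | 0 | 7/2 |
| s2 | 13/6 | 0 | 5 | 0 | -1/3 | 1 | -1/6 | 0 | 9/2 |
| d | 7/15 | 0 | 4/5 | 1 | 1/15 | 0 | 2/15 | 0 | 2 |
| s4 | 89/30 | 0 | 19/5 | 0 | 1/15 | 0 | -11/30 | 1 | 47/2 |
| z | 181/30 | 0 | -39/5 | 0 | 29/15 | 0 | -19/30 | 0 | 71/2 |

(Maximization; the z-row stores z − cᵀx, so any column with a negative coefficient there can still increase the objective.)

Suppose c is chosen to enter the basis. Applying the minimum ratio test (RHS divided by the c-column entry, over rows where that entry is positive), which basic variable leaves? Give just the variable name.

s2

Ratios: row 1 (b): entry -3/5 ≤ 0, skip; row 2 (s2): (9/2)/5 = 9/10; row 3 (d): 2/(4/5) = 5/2; row 4 (s4): (47/2)/(19/5) = 235/38.
Minimum ratio 9/10 is in the s2 row, so s2 leaves.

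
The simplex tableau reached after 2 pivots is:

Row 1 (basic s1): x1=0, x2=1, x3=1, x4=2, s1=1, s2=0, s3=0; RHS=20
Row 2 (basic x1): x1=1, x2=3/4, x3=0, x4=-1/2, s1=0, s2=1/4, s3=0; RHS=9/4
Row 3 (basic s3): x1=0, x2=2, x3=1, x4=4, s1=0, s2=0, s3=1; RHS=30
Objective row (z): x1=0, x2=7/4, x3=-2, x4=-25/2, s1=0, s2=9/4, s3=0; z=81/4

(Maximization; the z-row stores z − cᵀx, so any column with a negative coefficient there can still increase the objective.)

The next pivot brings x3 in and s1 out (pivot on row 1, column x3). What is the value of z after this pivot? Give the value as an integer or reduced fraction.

241/4

Minimum ratio for x3: 20/1 = 20.
z changes by −(z-row coeff of x3)·ratio = −(-2)·20 = 40.
New z = 81/4 + 40 = 241/4.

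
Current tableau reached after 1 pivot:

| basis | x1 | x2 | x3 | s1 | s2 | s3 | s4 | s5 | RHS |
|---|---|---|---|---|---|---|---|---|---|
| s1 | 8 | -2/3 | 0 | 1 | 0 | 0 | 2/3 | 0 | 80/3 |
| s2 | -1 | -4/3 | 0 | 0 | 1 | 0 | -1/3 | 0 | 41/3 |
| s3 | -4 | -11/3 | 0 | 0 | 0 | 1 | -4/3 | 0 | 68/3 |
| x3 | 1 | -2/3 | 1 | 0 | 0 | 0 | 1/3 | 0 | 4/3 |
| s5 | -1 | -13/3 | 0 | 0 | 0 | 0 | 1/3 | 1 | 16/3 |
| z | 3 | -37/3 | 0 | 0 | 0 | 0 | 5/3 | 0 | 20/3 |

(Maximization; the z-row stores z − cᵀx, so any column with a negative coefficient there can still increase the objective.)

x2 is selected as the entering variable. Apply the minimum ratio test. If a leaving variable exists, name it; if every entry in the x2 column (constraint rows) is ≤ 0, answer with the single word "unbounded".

x2-column entries: row 1: -2/3, row 2: -4/3, row 3: -11/3, row 4: -2/3, row 5: -13/3. All ≤ 0, so x2 can increase without bound; the LP is unbounded in this direction.

unbounded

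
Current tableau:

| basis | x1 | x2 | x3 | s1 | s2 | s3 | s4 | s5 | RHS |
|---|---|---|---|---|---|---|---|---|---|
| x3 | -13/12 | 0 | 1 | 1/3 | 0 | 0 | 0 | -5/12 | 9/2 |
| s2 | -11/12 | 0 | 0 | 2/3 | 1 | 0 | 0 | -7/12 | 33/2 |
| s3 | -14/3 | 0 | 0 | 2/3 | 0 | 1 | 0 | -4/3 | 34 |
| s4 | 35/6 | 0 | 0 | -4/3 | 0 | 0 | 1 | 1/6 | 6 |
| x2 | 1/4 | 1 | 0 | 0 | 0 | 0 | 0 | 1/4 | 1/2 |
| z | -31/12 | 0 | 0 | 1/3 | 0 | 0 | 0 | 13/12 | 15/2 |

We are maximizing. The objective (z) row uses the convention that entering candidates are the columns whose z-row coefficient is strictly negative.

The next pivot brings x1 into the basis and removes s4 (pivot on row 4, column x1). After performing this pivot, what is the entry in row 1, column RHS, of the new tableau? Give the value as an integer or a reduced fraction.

Pivot element is row 4, column x1: 35/6.
Normalize row 4: new (row 4, RHS) = 6/(35/6) = 36/35.
row 1 ← row 1 − (-13/12)·(new row 4): 9/2 − (-13/12)·(36/35) = 393/70.

393/70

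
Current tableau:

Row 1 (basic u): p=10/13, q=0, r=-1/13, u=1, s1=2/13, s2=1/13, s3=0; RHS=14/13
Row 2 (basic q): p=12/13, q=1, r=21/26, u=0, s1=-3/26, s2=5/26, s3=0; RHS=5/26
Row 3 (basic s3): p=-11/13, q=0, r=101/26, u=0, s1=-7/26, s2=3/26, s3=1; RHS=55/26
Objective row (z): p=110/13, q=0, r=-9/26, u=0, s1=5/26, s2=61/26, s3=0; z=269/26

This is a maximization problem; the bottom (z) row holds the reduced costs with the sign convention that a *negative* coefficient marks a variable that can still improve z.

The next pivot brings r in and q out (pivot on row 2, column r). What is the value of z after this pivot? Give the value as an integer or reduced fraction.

73/7

Minimum ratio for r: (5/26)/(21/26) = 5/21.
z changes by −(z-row coeff of r)·ratio = −(-9/26)·(5/21) = 15/182.
New z = 269/26 + (15/182) = 73/7.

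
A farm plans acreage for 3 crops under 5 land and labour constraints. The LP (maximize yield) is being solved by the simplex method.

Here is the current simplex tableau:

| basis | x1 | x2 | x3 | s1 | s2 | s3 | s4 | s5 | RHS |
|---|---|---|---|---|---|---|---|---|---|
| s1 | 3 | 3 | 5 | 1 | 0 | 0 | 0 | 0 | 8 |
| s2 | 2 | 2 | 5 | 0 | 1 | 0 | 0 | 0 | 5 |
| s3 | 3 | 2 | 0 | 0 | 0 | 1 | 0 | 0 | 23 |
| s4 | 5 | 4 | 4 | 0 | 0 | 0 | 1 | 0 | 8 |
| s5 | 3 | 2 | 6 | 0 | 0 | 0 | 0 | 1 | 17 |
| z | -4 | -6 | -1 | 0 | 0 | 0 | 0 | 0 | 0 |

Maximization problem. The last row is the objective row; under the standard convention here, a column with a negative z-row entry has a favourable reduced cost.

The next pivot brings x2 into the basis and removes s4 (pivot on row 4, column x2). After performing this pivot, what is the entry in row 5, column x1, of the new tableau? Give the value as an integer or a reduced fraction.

1/2

Pivot element is row 4, column x2: 4.
Normalize row 4: new (row 4, x1) = 5/4 = 5/4.
row 5 ← row 5 − 2·(new row 4): 3 − 2·(5/4) = 1/2.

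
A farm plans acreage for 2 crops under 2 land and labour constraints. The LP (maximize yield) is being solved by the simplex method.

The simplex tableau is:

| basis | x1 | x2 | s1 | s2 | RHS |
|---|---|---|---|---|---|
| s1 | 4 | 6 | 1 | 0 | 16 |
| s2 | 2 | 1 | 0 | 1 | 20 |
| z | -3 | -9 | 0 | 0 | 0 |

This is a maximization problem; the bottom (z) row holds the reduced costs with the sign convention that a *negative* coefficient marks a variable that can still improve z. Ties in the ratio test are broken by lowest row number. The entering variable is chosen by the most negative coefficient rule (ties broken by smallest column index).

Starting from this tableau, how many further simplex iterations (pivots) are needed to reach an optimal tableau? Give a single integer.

pivot: x2 in, s1 out → z = 24
No improving column remains; optimal.

1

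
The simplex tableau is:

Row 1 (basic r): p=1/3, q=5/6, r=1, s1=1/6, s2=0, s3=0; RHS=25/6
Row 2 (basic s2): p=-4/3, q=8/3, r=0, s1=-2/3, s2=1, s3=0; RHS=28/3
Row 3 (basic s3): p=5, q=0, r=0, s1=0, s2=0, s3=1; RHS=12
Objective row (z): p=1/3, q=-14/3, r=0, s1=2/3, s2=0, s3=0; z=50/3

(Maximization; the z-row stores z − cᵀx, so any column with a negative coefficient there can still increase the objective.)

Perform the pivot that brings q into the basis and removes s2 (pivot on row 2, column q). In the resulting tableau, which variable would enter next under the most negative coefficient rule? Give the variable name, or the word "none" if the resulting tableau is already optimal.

p

Pivot element 8/3. New z-row = old z-row − (-14/3)·(row 2/(8/3)).
Updated z-row coefficients: p: -2, q: 0, r: 0, s1: -1/2, s2: 7/4, s3: 0.
The most negative is -2 in column p, so p would enter next.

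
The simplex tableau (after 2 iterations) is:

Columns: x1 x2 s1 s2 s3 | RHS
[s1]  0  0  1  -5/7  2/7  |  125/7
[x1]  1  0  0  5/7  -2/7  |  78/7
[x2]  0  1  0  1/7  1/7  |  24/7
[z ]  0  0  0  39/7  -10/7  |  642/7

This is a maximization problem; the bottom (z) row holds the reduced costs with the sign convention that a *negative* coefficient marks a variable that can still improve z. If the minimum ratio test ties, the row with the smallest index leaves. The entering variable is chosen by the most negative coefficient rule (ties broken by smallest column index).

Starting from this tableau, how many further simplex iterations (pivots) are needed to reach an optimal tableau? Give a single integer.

pivot: s3 in, x2 out → z = 126
No improving column remains; optimal.

1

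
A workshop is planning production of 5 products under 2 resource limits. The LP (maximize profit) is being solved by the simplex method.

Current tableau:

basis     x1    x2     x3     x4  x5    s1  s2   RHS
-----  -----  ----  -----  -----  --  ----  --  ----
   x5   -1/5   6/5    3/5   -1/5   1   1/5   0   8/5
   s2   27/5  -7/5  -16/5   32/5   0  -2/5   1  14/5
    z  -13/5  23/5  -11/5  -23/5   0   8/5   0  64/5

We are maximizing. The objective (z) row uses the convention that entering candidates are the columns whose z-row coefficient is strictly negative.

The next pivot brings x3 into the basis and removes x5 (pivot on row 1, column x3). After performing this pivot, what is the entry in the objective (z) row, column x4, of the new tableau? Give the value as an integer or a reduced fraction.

Pivot element is row 1, column x3: 3/5.
Normalize row 1: new (row 1, x4) = (-1/5)/(3/5) = -1/3.
z-row ← z-row − (-11/5)·(new row 1): -23/5 − (-11/5)·(-1/3) = -16/3.

-16/3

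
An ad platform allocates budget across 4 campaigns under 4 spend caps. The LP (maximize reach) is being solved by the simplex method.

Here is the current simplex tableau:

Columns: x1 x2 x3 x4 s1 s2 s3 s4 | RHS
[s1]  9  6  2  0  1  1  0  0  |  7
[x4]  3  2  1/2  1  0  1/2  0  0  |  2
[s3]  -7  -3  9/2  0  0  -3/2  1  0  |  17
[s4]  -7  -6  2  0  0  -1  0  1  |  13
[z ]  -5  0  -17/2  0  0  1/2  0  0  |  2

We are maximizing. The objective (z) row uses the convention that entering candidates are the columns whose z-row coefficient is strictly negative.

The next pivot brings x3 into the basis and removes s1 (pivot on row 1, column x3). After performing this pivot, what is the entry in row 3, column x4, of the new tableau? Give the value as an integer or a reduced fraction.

Pivot element is row 1, column x3: 2.
Normalize row 1: new (row 1, x4) = 0/2 = 0.
row 3 ← row 3 − (9/2)·(new row 1): 0 − (9/2)·0 = 0.

0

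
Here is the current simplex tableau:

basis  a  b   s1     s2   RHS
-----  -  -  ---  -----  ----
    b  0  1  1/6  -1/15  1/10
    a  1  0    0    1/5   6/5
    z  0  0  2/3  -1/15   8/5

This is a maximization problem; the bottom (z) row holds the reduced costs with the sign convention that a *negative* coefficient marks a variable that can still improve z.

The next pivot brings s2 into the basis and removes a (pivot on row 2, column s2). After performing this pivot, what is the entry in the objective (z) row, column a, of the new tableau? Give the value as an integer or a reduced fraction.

1/3

Pivot element is row 2, column s2: 1/5.
Normalize row 2: new (row 2, a) = 1/(1/5) = 5.
z-row ← z-row − (-1/15)·(new row 2): 0 − (-1/15)·5 = 1/3.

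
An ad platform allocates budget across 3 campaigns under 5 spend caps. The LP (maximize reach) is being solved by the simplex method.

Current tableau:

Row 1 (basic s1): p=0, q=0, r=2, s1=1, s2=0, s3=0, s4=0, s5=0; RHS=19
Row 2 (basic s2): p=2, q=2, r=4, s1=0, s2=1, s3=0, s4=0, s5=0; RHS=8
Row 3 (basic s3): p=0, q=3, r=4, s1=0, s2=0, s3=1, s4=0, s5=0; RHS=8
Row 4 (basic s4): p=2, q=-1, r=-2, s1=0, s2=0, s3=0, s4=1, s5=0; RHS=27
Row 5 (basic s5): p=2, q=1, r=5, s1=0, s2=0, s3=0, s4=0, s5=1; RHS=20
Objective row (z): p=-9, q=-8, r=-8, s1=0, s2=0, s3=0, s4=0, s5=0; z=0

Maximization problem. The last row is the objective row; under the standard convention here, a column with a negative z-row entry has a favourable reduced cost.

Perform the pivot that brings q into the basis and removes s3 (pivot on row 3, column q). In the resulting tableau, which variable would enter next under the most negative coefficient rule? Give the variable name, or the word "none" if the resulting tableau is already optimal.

p

Pivot element 3. New z-row = old z-row − (-8)·(row 3/3).
Updated z-row coefficients: p: -9, q: 0, r: 8/3, s1: 0, s2: 0, s3: 8/3, s4: 0, s5: 0.
The most negative is -9 in column p, so p would enter next.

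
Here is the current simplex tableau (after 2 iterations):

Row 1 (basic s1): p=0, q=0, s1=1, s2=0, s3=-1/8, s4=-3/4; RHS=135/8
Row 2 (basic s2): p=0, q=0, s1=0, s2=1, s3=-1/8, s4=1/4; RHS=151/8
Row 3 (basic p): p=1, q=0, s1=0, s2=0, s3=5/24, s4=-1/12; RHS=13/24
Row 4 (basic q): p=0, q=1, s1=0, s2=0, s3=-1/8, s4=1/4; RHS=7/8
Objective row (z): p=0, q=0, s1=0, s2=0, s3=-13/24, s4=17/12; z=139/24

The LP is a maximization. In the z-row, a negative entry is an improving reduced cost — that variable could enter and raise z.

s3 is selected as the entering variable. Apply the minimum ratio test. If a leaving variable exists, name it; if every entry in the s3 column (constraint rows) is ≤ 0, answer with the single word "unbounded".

Ratios: row 1 (s1): entry -1/8 ≤ 0, skip; row 2 (s2): entry -1/8 ≤ 0, skip; row 3 (p): (13/24)/(5/24) = 13/5; row 4 (q): entry -1/8 ≤ 0, skip.
Minimum ratio is in the p row, so p leaves.

p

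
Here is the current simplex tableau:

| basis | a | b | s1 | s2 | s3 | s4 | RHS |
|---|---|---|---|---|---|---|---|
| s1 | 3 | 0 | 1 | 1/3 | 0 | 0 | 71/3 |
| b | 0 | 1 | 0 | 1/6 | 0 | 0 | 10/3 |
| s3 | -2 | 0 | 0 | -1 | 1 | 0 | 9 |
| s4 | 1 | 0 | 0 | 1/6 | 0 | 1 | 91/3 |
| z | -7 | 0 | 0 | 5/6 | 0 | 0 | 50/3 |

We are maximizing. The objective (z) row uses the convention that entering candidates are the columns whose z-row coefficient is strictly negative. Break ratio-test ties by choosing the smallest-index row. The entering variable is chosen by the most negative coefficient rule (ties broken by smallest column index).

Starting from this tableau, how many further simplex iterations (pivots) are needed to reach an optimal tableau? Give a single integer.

pivot: a in, s1 out → z = 647/9
No improving column remains; optimal.

1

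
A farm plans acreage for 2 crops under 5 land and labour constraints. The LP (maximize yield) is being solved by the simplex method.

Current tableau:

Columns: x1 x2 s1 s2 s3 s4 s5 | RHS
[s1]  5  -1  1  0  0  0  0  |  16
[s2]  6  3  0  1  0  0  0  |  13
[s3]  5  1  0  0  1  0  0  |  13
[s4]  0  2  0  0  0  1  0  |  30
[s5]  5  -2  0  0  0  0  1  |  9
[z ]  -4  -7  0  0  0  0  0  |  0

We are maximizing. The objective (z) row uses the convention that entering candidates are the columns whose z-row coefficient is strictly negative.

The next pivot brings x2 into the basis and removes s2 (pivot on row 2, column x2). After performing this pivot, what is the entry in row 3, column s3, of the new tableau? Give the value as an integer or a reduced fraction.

Pivot element is row 2, column x2: 3.
Normalize row 2: new (row 2, s3) = 0/3 = 0.
row 3 ← row 3 − 1·(new row 2): 1 − 1·0 = 1.

1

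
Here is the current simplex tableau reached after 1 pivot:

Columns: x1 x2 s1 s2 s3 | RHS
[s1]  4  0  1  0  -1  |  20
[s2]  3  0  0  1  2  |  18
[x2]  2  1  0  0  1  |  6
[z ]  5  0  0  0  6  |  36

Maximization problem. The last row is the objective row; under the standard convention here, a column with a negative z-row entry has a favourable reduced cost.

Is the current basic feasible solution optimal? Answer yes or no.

No objective-row coefficient is strictly negative, so no entering variable exists; the tableau is optimal.

yes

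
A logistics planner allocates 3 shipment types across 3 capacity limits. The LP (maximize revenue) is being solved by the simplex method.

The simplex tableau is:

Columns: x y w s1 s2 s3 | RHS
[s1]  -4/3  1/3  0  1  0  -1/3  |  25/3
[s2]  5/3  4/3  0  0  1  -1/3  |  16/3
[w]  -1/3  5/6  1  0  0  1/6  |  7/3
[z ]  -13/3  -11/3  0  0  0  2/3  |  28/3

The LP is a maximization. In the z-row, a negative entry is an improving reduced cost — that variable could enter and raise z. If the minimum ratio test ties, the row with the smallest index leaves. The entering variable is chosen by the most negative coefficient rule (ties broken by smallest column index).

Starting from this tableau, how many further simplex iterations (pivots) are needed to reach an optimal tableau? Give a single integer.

pivot: x in, s2 out → z = 116/5
pivot: y in, w out → z = 262/11
pivot: s3 in, y out → z = 30
No improving column remains; optimal.

3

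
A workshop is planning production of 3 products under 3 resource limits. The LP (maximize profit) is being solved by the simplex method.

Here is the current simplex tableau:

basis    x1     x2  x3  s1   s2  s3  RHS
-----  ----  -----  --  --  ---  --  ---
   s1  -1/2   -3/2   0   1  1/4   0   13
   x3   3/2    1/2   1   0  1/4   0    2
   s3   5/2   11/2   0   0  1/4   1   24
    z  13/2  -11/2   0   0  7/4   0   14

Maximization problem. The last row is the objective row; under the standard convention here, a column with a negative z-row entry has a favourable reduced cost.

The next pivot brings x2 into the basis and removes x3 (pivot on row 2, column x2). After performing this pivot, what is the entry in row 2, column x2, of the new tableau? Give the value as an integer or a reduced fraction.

Pivot element is row 2, column x2: 1/2.
Normalize row 2: new (row 2, x2) = (1/2)/(1/2) = 1.
Row 2 is the pivot row, so the entry is 1.

1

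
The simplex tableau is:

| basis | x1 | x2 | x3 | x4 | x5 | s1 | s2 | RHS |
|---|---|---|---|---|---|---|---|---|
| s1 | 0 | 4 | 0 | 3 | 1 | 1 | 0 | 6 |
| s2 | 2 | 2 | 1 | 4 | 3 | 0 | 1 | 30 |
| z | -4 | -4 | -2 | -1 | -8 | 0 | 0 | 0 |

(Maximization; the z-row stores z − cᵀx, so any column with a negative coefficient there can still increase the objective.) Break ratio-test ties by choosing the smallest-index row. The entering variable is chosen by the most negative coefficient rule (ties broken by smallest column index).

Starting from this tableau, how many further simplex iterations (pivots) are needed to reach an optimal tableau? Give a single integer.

pivot: x5 in, s1 out → z = 48
pivot: x1 in, s2 out → z = 72
No improving column remains; optimal.

2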